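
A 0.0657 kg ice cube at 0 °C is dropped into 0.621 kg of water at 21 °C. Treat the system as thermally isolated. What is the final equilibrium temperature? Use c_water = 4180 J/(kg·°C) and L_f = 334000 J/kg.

T_f ≈ 11.3 °C

Energy conservation, ΣQ = 0:
melt ice: 0.0657×334000 = 21944
  meltwater 0→T: 0.0657×4180×T = 274.63 T
  water: 2595.8(T − 21)
2870.4 T = 54511 − 21944 = 32568
T ≈ 11.35 °C — above 0 °C, consistent with complete melting.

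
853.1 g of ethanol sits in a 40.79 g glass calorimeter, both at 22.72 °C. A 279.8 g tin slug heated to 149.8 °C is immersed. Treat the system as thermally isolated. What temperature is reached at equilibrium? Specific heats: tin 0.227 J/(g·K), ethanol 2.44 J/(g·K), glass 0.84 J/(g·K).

T_f ≈ 26.4 °C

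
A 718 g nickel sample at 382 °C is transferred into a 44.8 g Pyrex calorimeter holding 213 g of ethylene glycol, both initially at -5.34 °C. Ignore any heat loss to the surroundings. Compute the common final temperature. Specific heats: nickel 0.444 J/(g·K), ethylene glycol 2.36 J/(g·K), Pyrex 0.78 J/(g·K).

Heat gained plus heat lost sum to zero:
718*0.444*(T − 382) + 213*2.36*(T − (-5.34)) + 44.8*0.78*(T − (-5.34)) = 0
856.42 T = 118908
T ≈ 138.84 °C

T_f ≈ 138.8 °C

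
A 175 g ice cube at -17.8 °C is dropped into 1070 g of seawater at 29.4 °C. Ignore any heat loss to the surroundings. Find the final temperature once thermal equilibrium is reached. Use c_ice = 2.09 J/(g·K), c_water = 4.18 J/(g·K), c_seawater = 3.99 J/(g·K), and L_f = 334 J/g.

T_f ≈ 12.1 °C

Energy balance with sensible and latent terms:
ice -17.8→0 °C: 175·2.09·17.8 = 6510.4; fusion: m_ice L_f = 175·334 = 58450; warm the meltwater: 731.5 T; seawater cools: 1070·3.99·(T − 29.4) = 4269.3(T − 29.4)
5000.8 T = 125517 − 64960 = 60557
T ≈ 12.11 °C. Since T > 0 °C, the all-ice-melts assumption holds.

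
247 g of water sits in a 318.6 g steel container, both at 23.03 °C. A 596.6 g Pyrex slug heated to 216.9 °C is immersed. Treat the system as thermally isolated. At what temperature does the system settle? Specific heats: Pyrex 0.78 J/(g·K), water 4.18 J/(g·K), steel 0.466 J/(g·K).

Heat gained plus heat lost sum to zero:
596.6·0.78·(T − 216.9) + 247·4.18·(T − 23.03) + 318.6·0.466·(T − 23.03) = 0
1646.3 T = 128131
T ≈ 77.83 °C

T_f ≈ 77.8 °C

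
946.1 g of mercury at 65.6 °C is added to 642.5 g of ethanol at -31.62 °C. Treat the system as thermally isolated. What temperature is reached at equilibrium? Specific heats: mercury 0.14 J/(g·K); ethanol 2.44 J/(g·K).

T_f = Σ m_i c_i T_i / Σ m_i c_i:
T_f = (132.45*65.6 + 1567.7*(-31.62)) / (132.45 + 1567.7)
    = -40882 / 1700.2 ≈ -24.05 °C

T_f ≈ -24.0 °C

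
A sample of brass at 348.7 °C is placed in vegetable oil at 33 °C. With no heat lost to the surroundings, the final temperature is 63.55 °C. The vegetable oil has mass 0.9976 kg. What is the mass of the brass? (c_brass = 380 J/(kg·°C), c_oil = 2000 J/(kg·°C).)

m ≈ 0.563 kg

Energy conservation, ΣQ = 0:
m·380·(63.55 − 348.7) + 0.9976·2000·(63.55 − 33) = 0
-108357 m = -60953
m = -60953/-108357 ≈ 0.5625 kg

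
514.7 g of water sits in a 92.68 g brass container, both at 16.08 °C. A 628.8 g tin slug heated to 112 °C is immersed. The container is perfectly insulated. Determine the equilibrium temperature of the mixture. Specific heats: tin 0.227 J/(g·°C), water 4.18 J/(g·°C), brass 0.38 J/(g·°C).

T_f ≈ 22.0 °C

Setting the total heat transfer to zero:
628.8*0.227*(T − 112) + 514.7*4.18*(T − 16.08) + 92.68*0.38*(T − 16.08) = 0
2329.4 T = 51148
T = 51148/2329.4 ≈ 21.96 °C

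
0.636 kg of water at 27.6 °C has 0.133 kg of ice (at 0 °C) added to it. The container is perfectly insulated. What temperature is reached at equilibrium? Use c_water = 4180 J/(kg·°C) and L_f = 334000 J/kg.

Heat gained plus heat lost sum to zero:
fusion: m_ice L_f = 0.133·334000 = 44422
  warm the meltwater: 555.94 T
  water: 2658.5(T − 27.6)
3214.4 T = 73374 − 44422 = 28952
T ≈ 9.01 °C. Since T > 0 °C, the all-ice-melts assumption holds.

T_f ≈ 9.0 °C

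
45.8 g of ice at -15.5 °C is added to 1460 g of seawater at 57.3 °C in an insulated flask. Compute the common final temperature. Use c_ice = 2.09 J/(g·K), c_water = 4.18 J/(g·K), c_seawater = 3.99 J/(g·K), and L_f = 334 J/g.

Heat gained plus heat lost sum to zero:
warm ice to 0 °C: 45.8·2.09·(0 − (-15.5)) = 1483.7; latent heat to melt: 45.8·334 = 15297; meltwater 0→T: 45.8·4.18·T = 191.44 T; seawater: 5825.4(T − 57.3)
6016.8 T = 333795 − 16781 = 317015
T ≈ 52.69 °C — above 0 °C, consistent with complete melting.

T_f ≈ 52.7 °C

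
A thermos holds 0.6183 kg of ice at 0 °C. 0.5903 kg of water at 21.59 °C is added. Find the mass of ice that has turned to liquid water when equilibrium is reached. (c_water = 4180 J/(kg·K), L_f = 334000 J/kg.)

m_melted ≈ 0.159 kg

Cooling the water to 0 °C releases 0.5903×4180×21.59 = 53272 J.
Fully melting the ice requires m_ice L_f = 0.6183×334000 = 206512 J.
Since 53272 < 206512 J, not all the ice melts; equilibrium is at 0 °C.
Mass melted = 53272/334000 ≈ 0.1595 kg.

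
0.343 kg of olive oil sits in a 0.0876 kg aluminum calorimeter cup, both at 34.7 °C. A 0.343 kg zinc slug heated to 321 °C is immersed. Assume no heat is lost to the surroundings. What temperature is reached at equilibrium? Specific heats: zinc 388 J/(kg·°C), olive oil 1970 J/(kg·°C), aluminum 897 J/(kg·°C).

Energy conservation, ΣQ = 0:
0.343*388*(T − 321) + 0.343*1970*(T − 34.7) + 0.0876*897*(T − 34.7) = 0
(133.08 + 675.71 + 78.58) T = 133.08*321 + 675.71*34.7 + 78.58*34.7
T ≈ 77.64 °C

T_f ≈ 77.6 °C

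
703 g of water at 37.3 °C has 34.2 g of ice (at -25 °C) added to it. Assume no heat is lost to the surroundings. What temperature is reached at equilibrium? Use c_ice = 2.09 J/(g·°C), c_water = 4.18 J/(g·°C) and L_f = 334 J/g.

T_f ≈ 31.3 °C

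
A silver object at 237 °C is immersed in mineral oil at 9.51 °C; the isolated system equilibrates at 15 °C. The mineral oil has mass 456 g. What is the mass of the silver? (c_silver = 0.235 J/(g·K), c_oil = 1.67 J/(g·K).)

Energy conservation, ΣQ = 0:
m×0.235×(15 − 237) + 456×1.67×(15 − 9.51) = 0
-52.17 m = -4180.7
m = -4180.7/-52.17 ≈ 80.14 g

m ≈ 80.1 g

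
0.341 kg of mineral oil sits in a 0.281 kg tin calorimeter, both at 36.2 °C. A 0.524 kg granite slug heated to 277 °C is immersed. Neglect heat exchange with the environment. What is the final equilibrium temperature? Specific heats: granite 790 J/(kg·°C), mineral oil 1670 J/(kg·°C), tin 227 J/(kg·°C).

T_f ≈ 131.4 °C

With ΣQ=0 the equilibrium temperature is the m·c-weighted mean:
T_f = (413.96×277 + 569.47×36.2 + 63.79×36.2) / (413.96 + 569.47 + 63.79)
    = 137591 / 1047.2 ≈ 131.39 °C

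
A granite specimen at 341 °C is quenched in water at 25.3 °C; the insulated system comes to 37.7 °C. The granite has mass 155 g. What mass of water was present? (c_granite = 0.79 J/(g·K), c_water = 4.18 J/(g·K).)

Energy conservation, ΣQ = 0:
155·0.79·(37.7 − 341) + m·4.18·(37.7 − 25.3) = 0
51.83 m = 37139
m = 37139/51.83 ≈ 716.5 g

m ≈ 717 g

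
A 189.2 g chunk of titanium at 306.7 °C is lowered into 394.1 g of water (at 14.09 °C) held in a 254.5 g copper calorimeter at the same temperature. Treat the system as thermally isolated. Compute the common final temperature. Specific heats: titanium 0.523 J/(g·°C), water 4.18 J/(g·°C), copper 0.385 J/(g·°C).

With ΣQ=0 the equilibrium temperature is the m·c-weighted mean:
T_f = (98.95·306.7 + 1647.3·14.09 + 97.98·14.09) / (98.95 + 1647.3 + 97.98)
    = 54940 / 1844.3 ≈ 29.79 °C

T_f ≈ 29.8 °C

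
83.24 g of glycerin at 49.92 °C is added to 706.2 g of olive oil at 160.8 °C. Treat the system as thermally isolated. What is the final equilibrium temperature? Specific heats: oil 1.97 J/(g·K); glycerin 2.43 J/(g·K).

|Q_oil| = |Q_glycerin|:
706.2×1.97×(160.8 − T) = 83.24×2.43×(T − 49.92)
1391.2(160.8 − T) = 202.27(T − 49.92)
1593.5 T = 233805  ⇒  T ≈ 146.73 °C

T_f ≈ 146.7 °C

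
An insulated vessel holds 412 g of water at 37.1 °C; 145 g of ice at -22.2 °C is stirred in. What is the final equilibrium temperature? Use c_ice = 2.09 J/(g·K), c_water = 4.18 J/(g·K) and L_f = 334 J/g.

Net heat exchanged in the isolated system is zero:
ice -22.2→0 °C: 145·2.09·22.2 = 6727.7; latent heat to melt: 145·334 = 48430; warm the meltwater: 606.1 T; water cools: 412·4.18·(T − 37.1) = 1722.2(T − 37.1)
2328.3 T = 63892 − 55158 = 8734.4
T ≈ 3.75 °C — above 0 °C, consistent with complete melting.

T_f ≈ 3.8 °C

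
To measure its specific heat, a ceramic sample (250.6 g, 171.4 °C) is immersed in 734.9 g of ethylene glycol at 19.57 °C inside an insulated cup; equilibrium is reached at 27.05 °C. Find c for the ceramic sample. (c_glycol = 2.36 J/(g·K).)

c ≈ 0.359 J/(g·K)

Taking heat into each body as positive, Σ m c ΔT = 0:
250.6×c×(27.05 − 171.4) + 734.9×2.36×(27.05 − 19.57) = 0
-36174 c = -12973
c = -12973/-36174 ≈ 0.3586 J/(g·K)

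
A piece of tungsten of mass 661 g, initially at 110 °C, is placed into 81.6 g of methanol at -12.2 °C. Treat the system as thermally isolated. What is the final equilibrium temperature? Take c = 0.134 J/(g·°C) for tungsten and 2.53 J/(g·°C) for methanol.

|Q_tungsten| = |Q_methanol|:
661·0.134·(110 − T) = 81.6·2.53·(T − (-12.2))
88.57(110 − T) = 206.45(T − (-12.2))
295.02 T = 7224.5  ⇒  T ≈ 24.49 °C

T_f ≈ 24.5 °C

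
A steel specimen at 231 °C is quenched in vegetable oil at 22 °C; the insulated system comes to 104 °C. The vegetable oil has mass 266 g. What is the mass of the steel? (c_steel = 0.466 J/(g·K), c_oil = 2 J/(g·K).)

m ≈ 737 g

|Q_steel| = |Q_oil|:
m·0.466·(231 − 104) = 266·2·(104 − 22)
59.18 m = 43624  ⇒  m ≈ 737.1 g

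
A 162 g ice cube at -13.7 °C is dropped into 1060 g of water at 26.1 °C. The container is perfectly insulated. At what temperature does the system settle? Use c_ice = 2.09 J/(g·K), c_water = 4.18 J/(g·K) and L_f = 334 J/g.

T_f ≈ 11.1 °C

Energy balance with sensible and latent terms:
warm ice to 0 °C: 162×2.09×(0 − (-13.7)) = 4638.5
  fusion: m_ice L_f = 162×334 = 54108
  meltwater 0→T: 162×4.18×T = 677.16 T
  water: 4430.8(T − 26.1)
5108 T = 115644 − 58747 = 56897
T ≈ 11.14 °C (positive, so assuming full melt was valid).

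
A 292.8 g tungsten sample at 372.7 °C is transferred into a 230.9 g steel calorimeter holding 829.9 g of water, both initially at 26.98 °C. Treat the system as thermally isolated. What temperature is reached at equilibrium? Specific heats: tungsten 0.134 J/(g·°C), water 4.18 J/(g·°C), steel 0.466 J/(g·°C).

Taking heat into each body as positive, Σ m c ΔT = 0:
292.8·0.134·(T − 372.7) + 829.9·4.18·(T − 26.98) + 230.9·0.466·(T − 26.98) = 0
39.24(T − 372.7) + 3469(T − 26.98) + 107.6(T − 26.98) = 0
(39.24 + 3469 + 107.6) T = 39.24·372.7 + 3469·26.98 + 107.6·26.98
T = 111119/3615.8 ≈ 30.73 °C

T_f ≈ 30.7 °C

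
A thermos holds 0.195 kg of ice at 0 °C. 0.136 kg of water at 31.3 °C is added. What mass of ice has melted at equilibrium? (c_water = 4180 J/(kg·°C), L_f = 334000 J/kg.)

m_melted ≈ 0.0533 kg

Heat available from the water dropping to 0 °C: 0.136×4180×31.3 = 17793 J.
Melting all 0.195 kg of ice would need 0.195×334000 = 65130 J.
17793 J < 65130 J, so only part of the ice melts and the system sits at 0 °C.
m_melted×334000 = 17793  ⇒  m_melted ≈ 0.05327 kg.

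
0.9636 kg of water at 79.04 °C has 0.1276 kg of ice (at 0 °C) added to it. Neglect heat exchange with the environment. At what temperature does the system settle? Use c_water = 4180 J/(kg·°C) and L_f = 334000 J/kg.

T_f ≈ 60.5 °C

Taking heat into each body as positive, Σ m c ΔT = 0:
latent heat to melt: 0.1276·334000 = 42618; warm the meltwater: 533.37 T; water: 4027.8(T − 79.04)
4561.2 T = 318361 − 42618 = 275743
T ≈ 60.45 °C — above 0 °C, consistent with complete melting.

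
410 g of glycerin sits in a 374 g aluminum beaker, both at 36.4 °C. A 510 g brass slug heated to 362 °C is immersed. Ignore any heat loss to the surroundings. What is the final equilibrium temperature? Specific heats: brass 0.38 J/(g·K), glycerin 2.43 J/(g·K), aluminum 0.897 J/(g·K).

T_f ≈ 77.8 °C

Heat gained plus heat lost sum to zero:
510*0.38*(T − 362) + 410*2.43*(T − 36.4) + 374*0.897*(T − 36.4) = 0
1525.6 T = 118632
T = 118632 / 1525.6 = 77.8 °C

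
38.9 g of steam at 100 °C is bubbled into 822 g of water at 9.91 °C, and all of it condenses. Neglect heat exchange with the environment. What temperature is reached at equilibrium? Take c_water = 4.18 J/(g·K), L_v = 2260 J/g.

T_f ≈ 38.4 °C

Net heat exchanged in the isolated system is zero:
condense steam: −38.9×2260 = −87914
  condensate cools 100→T: 38.9×4.18×(T − 100) = 162.6(T − 100)
  water warms: 822×4.18×(T − 9.91) = 3436(T − 9.91)
3598.6 T = 87914 + 16260 + 34050 = 138225
T ≈ 38.41 °C, under the boiling point, so the assumption holds.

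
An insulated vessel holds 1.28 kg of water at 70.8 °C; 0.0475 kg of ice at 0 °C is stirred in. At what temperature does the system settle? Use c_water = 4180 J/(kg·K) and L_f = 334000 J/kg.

T_f ≈ 65.4 °C

Energy balance with sensible and latent terms:
melt ice: 0.0475×334000 = 15865; warm the meltwater: 198.55 T; water cools: 1.28×4180×(T − 70.8) = 5350.4(T − 70.8)
5549 T = 378808 − 15865 = 362943
T ≈ 65.41 °C (positive, so assuming full melt was valid).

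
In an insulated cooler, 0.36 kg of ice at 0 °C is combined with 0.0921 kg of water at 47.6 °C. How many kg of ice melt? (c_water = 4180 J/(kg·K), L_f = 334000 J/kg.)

Water can give up m c ΔT = 0.0921·4180·47.6 = 18325 J before reaching 0 °C.
Fully melting the ice requires m_ice L_f = 0.36·334000 = 120240 J.
18325 J < 120240 J, so only part of the ice melts and the system sits at 0 °C.
m_melted·334000 = 18325  ⇒  m_melted ≈ 0.05487 kg.

m_melted ≈ 0.0549 kg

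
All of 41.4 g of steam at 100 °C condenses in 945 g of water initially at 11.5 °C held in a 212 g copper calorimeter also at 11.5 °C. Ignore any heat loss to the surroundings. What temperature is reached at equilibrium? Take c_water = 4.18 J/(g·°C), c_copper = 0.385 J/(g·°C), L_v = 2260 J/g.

T_f ≈ 37.4 °C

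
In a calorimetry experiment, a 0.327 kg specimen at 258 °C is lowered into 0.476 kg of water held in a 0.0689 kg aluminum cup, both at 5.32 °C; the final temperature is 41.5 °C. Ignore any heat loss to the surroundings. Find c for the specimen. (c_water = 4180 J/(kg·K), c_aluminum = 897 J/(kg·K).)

c ≈ 1050 J/(kg·K)

Setting the total heat transfer to zero:
0.327×c×(41.5 − 258) + 0.476×4180×(41.5 − 5.32) + 0.0689×897×(41.5 − 5.32) = 0
-70.8 c = -74223
c = -74223/-70.8 ≈ 1048 J/(kg·K)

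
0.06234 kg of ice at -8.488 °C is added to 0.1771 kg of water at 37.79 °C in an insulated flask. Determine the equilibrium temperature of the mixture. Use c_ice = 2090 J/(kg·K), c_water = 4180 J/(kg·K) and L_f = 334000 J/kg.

Taking heat into each body as positive, Σ m c ΔT = 0:
ice -8.488→0 °C: 0.06234·2090·8.488 = 1105.9; latent heat to melt: 0.06234·334000 = 20822; warm the meltwater: 260.58 T; water: 740.28(T − 37.79)
1000.9 T = 27975 − 21927 = 6047.6
T ≈ 6.04 °C (positive, so assuming full melt was valid).

T_f ≈ 6.0 °C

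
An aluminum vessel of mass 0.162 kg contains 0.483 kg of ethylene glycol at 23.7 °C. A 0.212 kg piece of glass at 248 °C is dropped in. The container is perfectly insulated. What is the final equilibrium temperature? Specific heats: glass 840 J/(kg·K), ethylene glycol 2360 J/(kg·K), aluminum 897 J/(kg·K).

T_f ≈ 51.0 °C

Conservation of energy gives ΣQ = 0:
0.212*840*(T − 248) + 0.483*2360*(T − 23.7) + 0.162*897*(T − 23.7) = 0
178.08(T − 248) + 1139.9(T − 23.7) + 145.31(T − 23.7) = 0
1463.3 T = 74623
T = 74623 / 1463.3 = 51 °C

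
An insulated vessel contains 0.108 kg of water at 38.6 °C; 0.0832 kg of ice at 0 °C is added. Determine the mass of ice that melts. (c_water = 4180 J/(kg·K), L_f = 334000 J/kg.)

m_melted ≈ 0.0522 kg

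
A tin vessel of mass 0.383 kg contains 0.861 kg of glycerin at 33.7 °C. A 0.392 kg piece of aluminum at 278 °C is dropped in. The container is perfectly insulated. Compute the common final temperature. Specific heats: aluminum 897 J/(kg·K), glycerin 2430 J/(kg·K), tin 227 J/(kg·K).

T_f ≈ 67.6 °C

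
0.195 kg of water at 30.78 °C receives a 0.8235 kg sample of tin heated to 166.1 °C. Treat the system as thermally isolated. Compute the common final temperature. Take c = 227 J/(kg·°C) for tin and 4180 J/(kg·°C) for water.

T_f ≈ 56.0 °C

T_f is the heat-capacity-weighted average of the initial temperatures:
T_f = (186.93·166.1 + 815.1·30.78) / (186.93 + 815.1)
    = 56139 / 1002 ≈ 56.02 °C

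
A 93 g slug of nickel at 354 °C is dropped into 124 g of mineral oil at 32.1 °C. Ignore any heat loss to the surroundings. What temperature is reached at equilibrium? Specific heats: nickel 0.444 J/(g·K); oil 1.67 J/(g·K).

T_f ≈ 85.6 °C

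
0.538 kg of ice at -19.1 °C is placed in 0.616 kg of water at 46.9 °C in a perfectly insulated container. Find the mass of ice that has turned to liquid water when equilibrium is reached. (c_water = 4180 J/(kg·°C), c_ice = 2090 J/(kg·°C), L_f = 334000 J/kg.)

m_melted ≈ 0.297 kg

Cooling the water to 0 °C releases 0.616×4180×46.9 = 120762 J.
Warming the ice to 0 °C takes 0.538×2090×19.1 = 21476 J, leaving 99285 J for melting.
Fully melting the ice requires m_ice L_f = 0.538×334000 = 179692 J.
99285 J < 179692 J, so only part of the ice melts and the system sits at 0 °C.
m_melt = 99285 / L_f = 0.2973 kg.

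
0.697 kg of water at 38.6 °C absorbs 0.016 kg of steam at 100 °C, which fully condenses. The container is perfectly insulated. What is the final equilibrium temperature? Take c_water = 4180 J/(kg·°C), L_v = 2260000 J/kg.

Energy balance with sensible and latent terms:
latent heat released on condensation: 0.016·2260000 = 36160; condensed water 100 °C→T: 66.88(T − 100); original water: 2913.5(T − 38.6)
2980.3 T = 36160 + 6688 + 112460 = 155308
T ≈ 52.11 °C — below 100 °C, confirming all the steam condensed.

T_f ≈ 52.1 °C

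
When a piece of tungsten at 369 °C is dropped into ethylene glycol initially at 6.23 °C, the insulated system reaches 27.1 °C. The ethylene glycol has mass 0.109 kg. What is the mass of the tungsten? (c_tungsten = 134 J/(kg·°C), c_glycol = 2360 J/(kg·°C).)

m ≈ 0.117 kg

Conservation of energy gives ΣQ = 0:
m×134×(27.1 − 369) + 0.109×2360×(27.1 − 6.23) = 0
-45815 m = -5368.6
m = -5368.6/-45815 ≈ 0.1172 kg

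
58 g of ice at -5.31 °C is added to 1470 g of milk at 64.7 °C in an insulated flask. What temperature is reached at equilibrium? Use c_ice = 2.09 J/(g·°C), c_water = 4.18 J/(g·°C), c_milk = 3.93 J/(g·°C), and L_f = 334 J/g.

Heat gained plus heat lost sum to zero:
ice -5.31→0 °C: 58×2.09×5.31 = 643.68; melt ice: 58×334 = 19372; warm the meltwater: 242.44 T; milk cools: 1470×3.93×(T − 64.7) = 5777.1(T − 64.7)
6019.5 T = 373778 − 20016 = 353763
T ≈ 58.77 °C (positive, so assuming full melt was valid).

T_f ≈ 58.8 °C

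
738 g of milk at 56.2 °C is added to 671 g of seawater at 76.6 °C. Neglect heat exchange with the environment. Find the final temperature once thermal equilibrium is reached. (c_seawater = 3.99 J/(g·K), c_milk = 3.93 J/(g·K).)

With ΣQ=0 the equilibrium temperature is the m·c-weighted mean:
T_f = (2677.3*76.6 + 2900.3*56.2) / (2677.3 + 2900.3)
    = 368080 / 5577.6 ≈ 65.99 °C

T_f ≈ 66.0 °C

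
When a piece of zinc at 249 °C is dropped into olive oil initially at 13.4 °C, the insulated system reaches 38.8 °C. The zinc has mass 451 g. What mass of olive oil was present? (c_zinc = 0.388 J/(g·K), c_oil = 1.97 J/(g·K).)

Heat lost by the zinc = heat gained by the oil:
451·0.388·(249 − 38.8) = m·1.97·(38.8 − 13.4)
50.04 m = 36782  ⇒  m ≈ 735.1 g

m ≈ 735 g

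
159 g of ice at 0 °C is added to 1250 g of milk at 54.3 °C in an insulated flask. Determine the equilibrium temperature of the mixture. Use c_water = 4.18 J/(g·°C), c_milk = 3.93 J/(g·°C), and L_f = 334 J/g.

T_f ≈ 38.3 °C

Heat gained plus heat lost sum to zero:
fusion: m_ice L_f = 159×334 = 53106
  warm the meltwater: 664.62 T
  milk: 4912.5(T − 54.3)
5577.1 T = 266749 − 53106 = 213643
T ≈ 38.31 °C. Since T > 0 °C, the all-ice-melts assumption holds.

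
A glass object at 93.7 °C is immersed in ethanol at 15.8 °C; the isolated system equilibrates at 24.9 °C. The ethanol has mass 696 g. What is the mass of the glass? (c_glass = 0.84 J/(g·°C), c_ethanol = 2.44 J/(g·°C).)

Conservation of energy gives ΣQ = 0:
m×0.84×(24.9 − 93.7) + 696×2.44×(24.9 − 15.8) = 0
-57.79 m = -15454
m = -15454/-57.79 ≈ 267.4 g

m ≈ 267 g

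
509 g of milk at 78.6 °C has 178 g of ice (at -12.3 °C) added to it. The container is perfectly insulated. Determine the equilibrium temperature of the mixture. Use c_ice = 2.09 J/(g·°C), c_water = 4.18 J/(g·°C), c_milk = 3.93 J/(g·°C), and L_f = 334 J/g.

T_f ≈ 34.0 °C

Net heat exchanged in the isolated system is zero:
ice -12.3→0 °C: 178×2.09×12.3 = 4575.8
  fusion: m_ice L_f = 178×334 = 59452
  warm the meltwater: 744.04 T
  milk: 2000.4(T − 78.6)
2744.4 T = 157229 − 64028 = 93201
T ≈ 33.96 °C (positive, so assuming full melt was valid).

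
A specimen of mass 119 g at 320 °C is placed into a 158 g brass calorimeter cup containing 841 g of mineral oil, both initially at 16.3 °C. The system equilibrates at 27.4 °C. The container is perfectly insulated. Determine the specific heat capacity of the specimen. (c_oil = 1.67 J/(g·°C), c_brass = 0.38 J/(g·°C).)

c ≈ 0.467 J/(g·°C)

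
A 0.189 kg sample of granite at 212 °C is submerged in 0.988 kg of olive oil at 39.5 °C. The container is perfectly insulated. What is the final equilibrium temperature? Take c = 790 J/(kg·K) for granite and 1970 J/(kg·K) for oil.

Set heat shed by the hot body equal to heat absorbed by the cold body:
0.189*790*(212 − T) = 0.988*1970*(T − 39.5)
149.31(212 − T) = 1946.4(T − 39.5)
2095.7 T = 108535  ⇒  T ≈ 51.79 °C

T_f ≈ 51.8 °C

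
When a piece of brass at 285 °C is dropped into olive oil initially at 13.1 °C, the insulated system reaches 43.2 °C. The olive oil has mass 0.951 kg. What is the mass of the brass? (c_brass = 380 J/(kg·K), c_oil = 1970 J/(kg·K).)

m ≈ 0.614 kg

Heat lost by the brass = heat gained by the oil:
m×380×(285 − 43.2) = 0.951×1970×(43.2 − 13.1)
91884 m = 56391  ⇒  m ≈ 0.6137 kg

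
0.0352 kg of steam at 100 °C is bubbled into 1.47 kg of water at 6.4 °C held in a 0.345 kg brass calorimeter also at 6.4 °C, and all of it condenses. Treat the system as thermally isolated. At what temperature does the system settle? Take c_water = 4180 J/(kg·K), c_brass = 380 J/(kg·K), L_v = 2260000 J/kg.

T_f ≈ 20.9 °C

Sum of m c ΔT and latent-heat terms is zero:
condense steam: −0.0352·2260000 = −79552
  condensed water 100 °C→T: 147.14(T − 100)
  water warms: 1.47·4180·(T − 6.4) = 6144.6(T − 6.4)
  brass cup: 0.345·380·(T − 6.4) = 131.1(T − 6.4)
6422.8 T = 79552 + 14714 + 40164 = 134430
T ≈ 20.93 °C (< 100 °C, so full condensation is consistent).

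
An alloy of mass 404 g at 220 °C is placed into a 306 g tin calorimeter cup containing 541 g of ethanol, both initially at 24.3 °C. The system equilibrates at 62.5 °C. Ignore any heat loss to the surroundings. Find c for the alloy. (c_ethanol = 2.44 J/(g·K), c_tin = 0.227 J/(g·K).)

Taking heat into each body as positive, Σ m c ΔT = 0:
404×c×(62.5 − 220) + 541×2.44×(62.5 − 24.3) + 306×0.227×(62.5 − 24.3) = 0
-63630 c = -53079
c = -53079/-63630 ≈ 0.8342 J/(g·K)

c ≈ 0.834 J/(g·K)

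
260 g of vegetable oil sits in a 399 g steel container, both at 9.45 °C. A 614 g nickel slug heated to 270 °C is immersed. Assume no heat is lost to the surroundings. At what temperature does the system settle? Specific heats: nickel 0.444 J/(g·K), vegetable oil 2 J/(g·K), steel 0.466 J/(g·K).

T_f ≈ 82.0 °C

Setting the total heat transfer to zero:
614×0.444×(T − 270) + 260×2×(T − 9.45) + 399×0.466×(T − 9.45) = 0
272.62(T − 270) + 520(T − 9.45) + 185.93(T − 9.45) = 0
978.55 T = 80277
T = 80277 / 978.55 = 82 °C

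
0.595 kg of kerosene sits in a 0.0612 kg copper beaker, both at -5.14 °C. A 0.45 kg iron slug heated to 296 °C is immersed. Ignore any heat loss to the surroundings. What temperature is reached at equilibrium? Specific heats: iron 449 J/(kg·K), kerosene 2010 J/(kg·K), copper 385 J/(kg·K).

Let T be the final temperature. ΣQ_i = 0:
0.45·449·(T − 296) + 0.595·2010·(T − (-5.14)) + 0.0612·385·(T − (-5.14)) = 0
202.05(T − 296) + 1196(T − (-5.14)) + 23.56(T − (-5.14)) = 0
1421.6 T = 53539
T ≈ 37.66 °C

T_f ≈ 37.7 °C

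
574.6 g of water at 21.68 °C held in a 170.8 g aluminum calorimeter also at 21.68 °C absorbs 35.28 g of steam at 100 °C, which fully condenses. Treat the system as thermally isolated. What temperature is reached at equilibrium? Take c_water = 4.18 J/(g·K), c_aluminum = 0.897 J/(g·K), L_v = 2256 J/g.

Heat gained plus heat lost sum to zero:
condense steam: −35.28·2256 = −79592; condensed water 100 °C→T: 147.47(T − 100); original water: 2401.8(T − 21.68); aluminum cup: 170.8·0.897·(T − 21.68) = 153.21(T − 21.68)
2702.5 T = 79592 + 14747 + 55393 = 149732
T ≈ 55.40 °C (< 100 °C, so full condensation is consistent).

T_f ≈ 55.4 °C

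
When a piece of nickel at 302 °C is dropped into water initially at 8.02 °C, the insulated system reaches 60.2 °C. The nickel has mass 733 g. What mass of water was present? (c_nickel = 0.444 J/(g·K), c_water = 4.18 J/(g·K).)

m ≈ 361 g

|Q_nickel| = |Q_water|:
733·0.444·(302 − 60.2) = m·4.18·(60.2 − 8.02)
218.11 m = 78694  ⇒  m ≈ 360.8 g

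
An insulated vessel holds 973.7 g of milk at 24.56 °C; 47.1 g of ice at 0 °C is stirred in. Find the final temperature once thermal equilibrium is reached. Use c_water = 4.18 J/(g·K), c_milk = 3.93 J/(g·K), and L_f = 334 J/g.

Net heat exchanged in the isolated system is zero:
latent heat to melt: 47.1×334 = 15731
  warm the meltwater: 196.88 T
  milk cools: 973.7×3.93×(T − 24.56) = 3826.6(T − 24.56)
4023.5 T = 93982 − 15731 = 78251
T ≈ 19.45 °C — above 0 °C, consistent with complete melting.

T_f ≈ 19.4 °C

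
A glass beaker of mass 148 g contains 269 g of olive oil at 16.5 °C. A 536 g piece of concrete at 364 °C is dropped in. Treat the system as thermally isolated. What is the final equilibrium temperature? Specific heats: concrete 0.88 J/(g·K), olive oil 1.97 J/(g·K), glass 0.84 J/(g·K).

Net heat exchanged in the isolated system is zero:
536·0.88·(T − 364) + 269·1.97·(T − 16.5) + 148·0.84·(T − 16.5) = 0
471.68(T − 364) + 529.93(T − 16.5) + 124.32(T − 16.5) = 0
(471.68 + 529.93 + 124.32) T = 471.68·364 + 529.93·16.5 + 124.32·16.5
T = 182487/1125.9 ≈ 162.08 °C

T_f ≈ 162.1 °C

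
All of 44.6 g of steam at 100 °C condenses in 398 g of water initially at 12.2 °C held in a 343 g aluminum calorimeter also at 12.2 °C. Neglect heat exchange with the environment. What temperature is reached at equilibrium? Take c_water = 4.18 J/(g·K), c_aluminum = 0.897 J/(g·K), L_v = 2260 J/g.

Net heat exchanged in the isolated system is zero:
latent heat released on condensation: 44.6×2260 = 100796; condensed water 100 °C→T: 186.43(T − 100); water warms: 398×4.18×(T − 12.2) = 1663.6(T − 12.2); aluminum cup: 343×0.897×(T − 12.2) = 307.67(T − 12.2)
2157.7 T = 100796 + 18643 + 24050 = 143489
T ≈ 66.50 °C — below 100 °C, confirming all the steam condensed.

T_f ≈ 66.5 °C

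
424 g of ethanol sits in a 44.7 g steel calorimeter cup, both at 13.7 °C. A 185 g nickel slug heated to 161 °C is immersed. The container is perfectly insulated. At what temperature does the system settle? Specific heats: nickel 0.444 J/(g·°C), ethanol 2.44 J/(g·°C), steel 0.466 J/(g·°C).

Taking heat into each body as positive, Σ m c ΔT = 0:
185·0.444·(T − 161) + 424·2.44·(T − 13.7) + 44.7·0.466·(T − 13.7) = 0
82.14(T − 161) + 1034.6(T − 13.7) + 20.83(T − 13.7) = 0
1137.5 T = 27683
T = 27683 / 1137.5 = 24.3 °C

T_f ≈ 24.3 °C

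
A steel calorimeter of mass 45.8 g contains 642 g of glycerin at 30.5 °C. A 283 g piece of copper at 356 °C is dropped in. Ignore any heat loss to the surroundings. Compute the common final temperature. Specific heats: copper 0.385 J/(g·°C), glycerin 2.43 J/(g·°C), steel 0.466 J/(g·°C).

Heat gained plus heat lost sum to zero:
283·0.385·(T − 356) + 642·2.43·(T − 30.5) + 45.8·0.466·(T − 30.5) = 0
108.95(T − 356) + 1560.1(T − 30.5) + 21.34(T − 30.5) = 0
(108.95 + 1560.1 + 21.34) T = 108.95·356 + 1560.1·30.5 + 21.34·30.5
T = 87021 / 1690.4 = 51.5 °C

T_f ≈ 51.5 °C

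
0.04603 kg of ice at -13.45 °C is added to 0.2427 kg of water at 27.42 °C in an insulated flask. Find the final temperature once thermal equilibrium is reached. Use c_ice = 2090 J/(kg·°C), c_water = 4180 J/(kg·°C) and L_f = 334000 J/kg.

Energy balance with sensible and latent terms:
ice -13.45→0 °C: 0.04603·2090·13.45 = 1293.9
  melt ice: 0.04603·334000 = 15374
  warm the meltwater: 192.41 T
  water cools: 0.2427·4180·(T − 27.42) = 1014.5(T − 27.42)
1206.9 T = 27817 − 16668 = 11149
T ≈ 9.24 °C. Since T > 0 °C, the all-ice-melts assumption holds.

T_f ≈ 9.2 °C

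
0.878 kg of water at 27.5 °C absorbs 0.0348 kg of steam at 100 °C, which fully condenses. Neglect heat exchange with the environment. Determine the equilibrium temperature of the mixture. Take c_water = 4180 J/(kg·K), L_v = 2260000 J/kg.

Conservation of energy gives ΣQ = 0:
latent heat released on condensation: 0.0348·2260000 = 78648; condensed water 100 °C→T: 145.46(T − 100); original water: 3670(T − 27.5)
3815.5 T = 78648 + 14546 + 100926 = 194120
T ≈ 50.88 °C — below 100 °C, confirming all the steam condensed.

T_f ≈ 50.9 °C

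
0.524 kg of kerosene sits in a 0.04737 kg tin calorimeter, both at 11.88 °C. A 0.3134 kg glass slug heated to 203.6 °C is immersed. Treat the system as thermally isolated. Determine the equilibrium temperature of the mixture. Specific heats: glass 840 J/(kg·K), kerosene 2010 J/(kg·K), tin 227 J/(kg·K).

T_f ≈ 49.9 °C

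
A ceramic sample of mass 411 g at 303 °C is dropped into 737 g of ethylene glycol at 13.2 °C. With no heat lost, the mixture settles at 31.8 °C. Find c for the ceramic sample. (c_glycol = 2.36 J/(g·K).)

c ≈ 0.29 J/(g·K)

Heat lost by the ceramic sample = heat gained by the glycol:
411×c×(303 − 31.8) = 737×2.36×(31.8 − 13.2)
111463 c = 32351  ⇒  c ≈ 0.2902 J/(g·K)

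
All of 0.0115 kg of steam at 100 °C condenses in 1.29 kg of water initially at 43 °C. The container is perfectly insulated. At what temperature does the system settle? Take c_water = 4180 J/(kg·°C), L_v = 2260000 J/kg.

T_f ≈ 48.3 °C

Energy balance with sensible and latent terms:
condense steam: −0.0115·2260000 = −25990; condensate cools 100→T: 0.0115·4180·(T − 100) = 48.07(T − 100); original water: 5392.2(T − 43)
5440.3 T = 25990 + 4807 + 231865 = 262662
T ≈ 48.28 °C (< 100 °C, so full condensation is consistent).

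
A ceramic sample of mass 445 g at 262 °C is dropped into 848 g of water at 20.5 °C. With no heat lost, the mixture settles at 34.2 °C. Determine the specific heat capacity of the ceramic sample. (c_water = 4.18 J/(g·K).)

Net heat exchanged in the isolated system is zero:
445·c·(34.2 − 262) + 848·4.18·(34.2 − 20.5) = 0
-101371 c = -48562
c = -48562/-101371 ≈ 0.479 J/(g·K)

c ≈ 0.479 J/(g·K)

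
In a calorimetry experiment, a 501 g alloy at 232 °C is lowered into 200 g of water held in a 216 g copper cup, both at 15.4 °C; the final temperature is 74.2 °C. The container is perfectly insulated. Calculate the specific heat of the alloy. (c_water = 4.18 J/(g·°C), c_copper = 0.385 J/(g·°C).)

Heat gained plus heat lost sum to zero:
501×c×(74.2 − 232) + 200×4.18×(74.2 − 15.4) + 216×0.385×(74.2 − 15.4) = 0
-79058 c = -54047
c = -54047/-79058 ≈ 0.6836 J/(g·°C)

c ≈ 0.684 J/(g·°C)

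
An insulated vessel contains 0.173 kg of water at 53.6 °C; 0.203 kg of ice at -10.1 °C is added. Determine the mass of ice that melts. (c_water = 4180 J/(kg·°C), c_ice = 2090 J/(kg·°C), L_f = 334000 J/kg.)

Water can give up m c ΔT = 0.173×4180×53.6 = 38760 J before reaching 0 °C.
Warming the ice to 0 °C takes 0.203×2090×10.1 = 4285.1 J, leaving 34475 J for melting.
Fully melting the ice requires m_ice L_f = 0.203×334000 = 67802 J.
That's not enough to melt it all — equilibrium is at 0 °C with ice remaining.
m_melt = 34475 / L_f = 0.1032 kg.

m_melted ≈ 0.103 kg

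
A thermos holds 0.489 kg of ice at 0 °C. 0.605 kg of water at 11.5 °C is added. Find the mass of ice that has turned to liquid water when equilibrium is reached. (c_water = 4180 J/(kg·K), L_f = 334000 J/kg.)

Heat available from the water dropping to 0 °C: 0.605·4180·11.5 = 29082 J.
To melt every bit of ice: 0.489·334000 = 163326 J.
29082 J < 163326 J, so only part of the ice melts and the system sits at 0 °C.
Mass melted = 29082/334000 ≈ 0.08707 kg.

m_melted ≈ 0.0871 kg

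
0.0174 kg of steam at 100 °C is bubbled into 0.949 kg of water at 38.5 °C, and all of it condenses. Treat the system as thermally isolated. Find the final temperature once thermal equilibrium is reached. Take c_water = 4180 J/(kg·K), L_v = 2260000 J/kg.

T_f ≈ 49.3 °C

Energy conservation, ΣQ = 0:
condense steam: −0.0174×2260000 = −39324
  condensate cools 100→T: 0.0174×4180×(T − 100) = 72.73(T − 100)
  water warms: 0.949×4180×(T − 38.5) = 3966.8(T − 38.5)
4039.6 T = 39324 + 7273.2 + 152723 = 199320
T ≈ 49.34 °C (< 100 °C, so full condensation is consistent).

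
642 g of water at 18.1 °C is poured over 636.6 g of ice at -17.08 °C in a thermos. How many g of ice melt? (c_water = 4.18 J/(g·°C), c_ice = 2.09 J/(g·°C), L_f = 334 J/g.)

m_melted ≈ 77.4 g

Water can give up m c ΔT = 642×4.18×18.1 = 48572 J before reaching 0 °C.
Of that, 636.6×2.09×17.08 = 22725 J goes to bring the ice to 0 °C, leaving 25848 J.
Fully melting the ice requires m_ice L_f = 636.6×334 = 212624 J.
That's not enough to melt it all — equilibrium is at 0 °C with ice remaining.
m_melted×334 = 25848  ⇒  m_melted ≈ 77.39 g.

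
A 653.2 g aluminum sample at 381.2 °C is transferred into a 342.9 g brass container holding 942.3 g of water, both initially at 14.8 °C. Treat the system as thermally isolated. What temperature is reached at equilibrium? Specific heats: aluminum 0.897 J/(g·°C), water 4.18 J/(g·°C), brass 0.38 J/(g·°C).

With ΣQ=0 the equilibrium temperature is the m·c-weighted mean:
T_f = (585.92·381.2 + 3938.8·14.8 + 130.3·14.8) / (585.92 + 3938.8 + 130.3)
    = 283576 / 4655 ≈ 60.92 °C

T_f ≈ 60.9 °C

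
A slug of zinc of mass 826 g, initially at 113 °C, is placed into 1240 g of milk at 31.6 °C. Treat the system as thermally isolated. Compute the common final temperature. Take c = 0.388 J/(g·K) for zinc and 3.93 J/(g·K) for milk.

Let T be the final temperature. ΣQ_i = 0:
826×0.388×(T − 113) + 1240×3.93×(T − 31.6) = 0
(320.49 + 4873.2) T = 320.49×113 + 4873.2×31.6
T = 190208 / 5193.7 = 36.6 °C

T_f ≈ 36.6 °C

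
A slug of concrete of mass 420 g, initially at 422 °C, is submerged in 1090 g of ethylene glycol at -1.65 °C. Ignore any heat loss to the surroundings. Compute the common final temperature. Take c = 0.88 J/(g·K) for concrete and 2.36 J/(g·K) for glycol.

|Q_concrete| = |Q_glycol|:
420·0.88·(422 − T) = 1090·2.36·(T − (-1.65))
369.6(422 − T) = 2572.4(T − (-1.65))
2942 T = 151727  ⇒  T ≈ 51.57 °C

T_f ≈ 51.6 °C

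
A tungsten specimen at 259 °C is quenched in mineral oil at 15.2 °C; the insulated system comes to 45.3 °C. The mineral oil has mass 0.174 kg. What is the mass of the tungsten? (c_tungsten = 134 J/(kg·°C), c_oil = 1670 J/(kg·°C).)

m ≈ 0.305 kg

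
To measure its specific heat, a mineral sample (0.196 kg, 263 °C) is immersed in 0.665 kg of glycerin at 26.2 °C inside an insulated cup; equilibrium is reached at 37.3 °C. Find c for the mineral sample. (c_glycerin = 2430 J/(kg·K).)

c ≈ 405 J/(kg·K)

Net heat exchanged in the isolated system is zero:
0.196·c·(37.3 − 263) + 0.665·2430·(37.3 − 26.2) = 0
-44.24 c = -17937
c = -17937/-44.24 ≈ 405.5 J/(kg·K)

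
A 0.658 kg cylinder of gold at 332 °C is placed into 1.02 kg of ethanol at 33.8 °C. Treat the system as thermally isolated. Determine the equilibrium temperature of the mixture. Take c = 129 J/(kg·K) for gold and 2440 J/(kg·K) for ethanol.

Heat gained plus heat lost sum to zero:
0.658*129*(T − 332) + 1.02*2440*(T − 33.8) = 0
84.88(T − 332) + 2488.8(T − 33.8) = 0
(84.88 + 2488.8) T = 84.88*332 + 2488.8*33.8
T = 112302 / 2573.7 = 43.6 °C

T_f ≈ 43.6 °C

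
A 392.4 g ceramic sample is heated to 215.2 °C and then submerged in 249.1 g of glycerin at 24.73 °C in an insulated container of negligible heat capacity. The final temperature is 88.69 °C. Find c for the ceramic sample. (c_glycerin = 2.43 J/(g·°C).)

Net heat exchanged in the isolated system is zero:
392.4×c×(88.69 − 215.2) + 249.1×2.43×(88.69 − 24.73) = 0
-49643 c = -38716
c = -38716/-49643 ≈ 0.7799 J/(g·°C)

c ≈ 0.78 J/(g·°C)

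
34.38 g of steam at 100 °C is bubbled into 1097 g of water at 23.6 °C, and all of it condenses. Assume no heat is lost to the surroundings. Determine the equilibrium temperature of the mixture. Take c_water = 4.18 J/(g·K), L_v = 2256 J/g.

T_f ≈ 42.3 °C

Sum of m c ΔT and latent-heat terms is zero:
latent heat released on condensation: 34.38·2256 = 77561; condensed water 100 °C→T: 143.71(T − 100); water warms: 1097·4.18·(T − 23.6) = 4585.5(T − 23.6)
4729.2 T = 77561 + 14371 + 108217 = 200149
T ≈ 42.32 °C (< 100 °C, so full condensation is consistent).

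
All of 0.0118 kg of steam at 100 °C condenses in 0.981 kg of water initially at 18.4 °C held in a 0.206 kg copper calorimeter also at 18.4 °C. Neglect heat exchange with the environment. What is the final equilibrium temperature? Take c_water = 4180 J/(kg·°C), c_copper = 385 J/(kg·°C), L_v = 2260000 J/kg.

T_f ≈ 25.7 °C

Let T be the final temperature. ΣQ_i = 0:
steam→water at 100 °C releases m L_v = 0.0118×2260000 = 26668
  condensed water 100 °C→T: 49.32(T − 100)
  original water: 4100.6(T − 18.4)
  cup: 79.31(T − 18.4)
4229.2 T = 26668 + 4932.4 + 76910 = 108510
T ≈ 25.66 °C (< 100 °C, so full condensation is consistent).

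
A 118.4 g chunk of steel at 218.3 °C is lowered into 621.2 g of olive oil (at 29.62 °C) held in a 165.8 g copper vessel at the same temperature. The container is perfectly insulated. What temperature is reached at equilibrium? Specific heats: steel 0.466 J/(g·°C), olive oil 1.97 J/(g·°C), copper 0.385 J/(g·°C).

Let T be the final temperature. ΣQ_i = 0:
118.4*0.466*(T − 218.3) + 621.2*1.97*(T − 29.62) + 165.8*0.385*(T − 29.62) = 0
55.17(T − 218.3) + 1223.8(T − 29.62) + 63.83(T − 29.62) = 0
1342.8 T = 50183
T = 50183/1342.8 ≈ 37.37 °C

T_f ≈ 37.4 °C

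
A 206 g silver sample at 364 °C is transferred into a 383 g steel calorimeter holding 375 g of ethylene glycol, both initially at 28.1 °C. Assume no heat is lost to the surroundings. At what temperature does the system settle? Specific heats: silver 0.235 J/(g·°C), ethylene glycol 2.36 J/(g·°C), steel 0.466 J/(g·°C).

T_f ≈ 42.7 °C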